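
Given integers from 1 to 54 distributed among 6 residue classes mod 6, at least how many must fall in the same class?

By pigeonhole with 54 objects and 6 categories: ceiling(54/6).

Final answer: 9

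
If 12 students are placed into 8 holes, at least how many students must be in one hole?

By the pigeonhole principle: ceiling(12/8).

Final answer: 2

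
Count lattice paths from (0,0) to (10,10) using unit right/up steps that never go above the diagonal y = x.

Total monotonic paths to (10,10): C(20,10) = 184756.
A path is bad iff it touches y = x + 1; reflecting its initial segment maps bad paths bijectively onto all paths to (9,11), of which there are C(20,11) = 167960.
Valid Dyck paths: 184756 - 167960.
(Check: C(20,10) - C(20,11) = C(20,10)/11, the Catalan number C_{10}.)

Final answer: C_{10} = 16796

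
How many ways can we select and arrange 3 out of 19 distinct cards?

P(19,3) = 19!/(19-3)! = 19!/16!.

Final answer: P(19,3) = 5814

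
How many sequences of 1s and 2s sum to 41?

Condition on the final move: it is a 1-step (f(n-1) ways to get there) or a 2-step (f(n-2) ways), so f(n) = f(n-1) + f(n-2), with f(1)=1, f(2)=2.
Building up term by term: f(1)=1, f(2)=2, f(3)=3, f(4)=5, f(5)=8, f(6)=13, f(7)=21, f(8)=34, f(9)=55, f(10)=89, f(11)=144, f(12)=233, f(13)=377, f(14)=610, f(15)=987, f(16)=1597, f(17)=2584, f(18)=4181, f(19)=6765, f(20)=10946, f(21)=17711, f(22)=28657, f(23)=46368, f(24)=75025, f(25)=121393, f(26)=196418, f(27)=317811, f(28)=514229, f(29)=832040, f(30)=1346269, f(31)=2178309, f(32)=3524578, f(33)=5702887, f(34)=9227465, f(35)=14930352, f(36)=24157817, f(37)=39088169, f(38)=63245986, f(39)=102334155, f(40)=165580141, f(41)=267914296.

Final answer: 267914296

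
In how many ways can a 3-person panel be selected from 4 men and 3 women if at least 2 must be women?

Sum over valid woman counts:
C(3,2)C(4,1) = 12
C(3,3)C(4,0) = 1
Total: 12 + 1.

Final answer: 13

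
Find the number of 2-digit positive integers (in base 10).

First digit: 9 choices (1-9). Each of the remaining 1 digit: 10 choices.
Total: 9 x 10^1.

Final answer: 90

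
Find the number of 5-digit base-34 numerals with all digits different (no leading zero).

The leading digit has 33 choices (anything but zero); the next has 33 (anything but the first), then 32, and so on, one fewer each time.
Total: 33 x 33 x 32 x 31 x 30.

Final answer: 32408640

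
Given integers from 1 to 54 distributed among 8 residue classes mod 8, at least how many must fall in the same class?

By pigeonhole with 54 objects and 8 categories: ceiling(54/8).

Final answer: 7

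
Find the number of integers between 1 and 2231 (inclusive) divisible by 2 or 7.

Multiples of 2: 1115. Multiples of 7: 318. Of both (lcm=14): 159.
By inclusion-exclusion: 1115 + 318 - 159.

Final answer: 1274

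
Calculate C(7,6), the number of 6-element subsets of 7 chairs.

C(7,6) = 7!/(6! x (7-6)!).

Final answer: C(7,6) = 7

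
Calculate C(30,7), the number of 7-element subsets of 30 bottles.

C(30,7) = 30!/(7! x 23!).

Final answer: \binom{30}{7} = 2035800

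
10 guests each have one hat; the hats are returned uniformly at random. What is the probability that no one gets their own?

Derangements satisfy D(n) = (n-1)(D(n-1) + D(n-2)), starting from D(0)=1, D(1)=0.
Building up: D(2)=1, D(3)=2, D(4)=9, D(5)=44, D(6)=265, D(7)=1854, D(8)=14833, D(9)=133496, D(10)=1334961.
Total arrangements: 10! = 3628800.
Probability = D(10)/10! = 16481/44800.

Final answer: D(10)/10! = 1334961/3628800 = 0.367879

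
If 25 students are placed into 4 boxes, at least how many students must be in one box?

By the pigeonhole principle: ceiling(25/4).

Final answer: 7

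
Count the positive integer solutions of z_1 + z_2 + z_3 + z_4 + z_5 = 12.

Substitute z'_i = z_i - 1 (so z'_i >= 0). Then sum z'_i = 12 - 5 = 7.
Stars and bars: C(7+5-1, 5-1) = C(11,4).

Final answer: C(11,4) = 330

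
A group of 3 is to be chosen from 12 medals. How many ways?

C(12,3) = 12!/(3! x 9!).

Final answer: \binom{12}{3} = 220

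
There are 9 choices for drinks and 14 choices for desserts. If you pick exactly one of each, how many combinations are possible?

By the multiplication principle: 9 x 14.

Final answer: 126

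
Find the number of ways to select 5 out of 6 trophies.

C(6,5) = 6!/(5! x (6-5)!).

Final answer: C(6,5) = 6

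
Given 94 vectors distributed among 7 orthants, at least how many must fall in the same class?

By pigeonhole with 94 objects and 7 categories: ceiling(94/7).

Final answer: 14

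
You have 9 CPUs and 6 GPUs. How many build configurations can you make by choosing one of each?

By the multiplication principle: 9 x 6.

Final answer: 54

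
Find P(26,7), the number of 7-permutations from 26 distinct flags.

P(26,7) = 26!/(26-7)! = 26!/19!.

Final answer: P(26,7) = 3315312000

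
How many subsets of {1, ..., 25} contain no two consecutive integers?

Condition on whether n belongs to the subset: if not, any valid subset of {1, ..., n-1} works (a(n-1)); if so, n-1 is excluded and the rest is a valid subset of {1, ..., n-2} (a(n-2)). Hence a(n) = a(n-1) + a(n-2), a(1)=2, a(2)=3.
Building up term by term: a(1)=2, a(2)=3, a(3)=5, a(4)=8, a(5)=13, a(6)=21, a(7)=34, a(8)=55, a(9)=89, a(10)=144, a(11)=233, a(12)=377, a(13)=610, a(14)=987, a(15)=1597, a(16)=2584, a(17)=4181, a(18)=6765, a(19)=10946, a(20)=17711, a(21)=28657, a(22)=46368, a(23)=75025, a(24)=121393, a(25)=196418.

Final answer: 196418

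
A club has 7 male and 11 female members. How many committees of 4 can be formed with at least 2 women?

Sum over valid woman counts:
C(11,2)C(7,2) = 1155
C(11,3)C(7,1) = 1155
C(11,4)C(7,0) = 330
Total: 1155 + 1155 + 330.

Final answer: 2640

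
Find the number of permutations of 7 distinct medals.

The number of ways to arrange 7 distinct objects is 7!.

Final answer: 7! = 5040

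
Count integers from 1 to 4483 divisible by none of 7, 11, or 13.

|div by 7|=640, |div by 11|=407, |div by 13|=344.
|div by 7&11|=58, |div by 7&13|=49, |div by 11&13|=31, |div by all|=4.
By inclusion-exclusion, divisible by at least one: 640+407+344-58-49-31+4 = 1257.
Not divisible by any: 4483 - 1257.

Final answer: 3226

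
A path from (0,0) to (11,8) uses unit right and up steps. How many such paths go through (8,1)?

Paths (0,0)->(8,1): C(9,1) = 9.
Paths (8,1)->(11,8): C(10,7) = 120.
By multiplication principle: 9 x 120.

Final answer: 1080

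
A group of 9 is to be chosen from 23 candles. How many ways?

C(23,9) = 23!/(9! x 14!).

Final answer: \binom{23}{9} = 817190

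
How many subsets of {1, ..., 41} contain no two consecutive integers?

Condition on whether n belongs to the subset: if not, any valid subset of {1, ..., n-1} works (a(n-1)); if so, n-1 is excluded and the rest is a valid subset of {1, ..., n-2} (a(n-2)). Hence a(n) = a(n-1) + a(n-2), a(1)=2, a(2)=3.
Iterating the recurrence: a(1)=2, a(2)=3, a(3)=5, a(4)=8, a(5)=13, a(6)=21, a(7)=34, a(8)=55, a(9)=89, a(10)=144, a(11)=233, a(12)=377, a(13)=610, a(14)=987, a(15)=1597, a(16)=2584, a(17)=4181, a(18)=6765, a(19)=10946, a(20)=17711, a(21)=28657, a(22)=46368, a(23)=75025, a(24)=121393, a(25)=196418, a(26)=317811, a(27)=514229, a(28)=832040, a(29)=1346269, a(30)=2178309, a(31)=3524578, a(32)=5702887, a(33)=9227465, a(34)=14930352, a(35)=24157817, a(36)=39088169, a(37)=63245986, a(38)=102334155, a(39)=165580141, a(40)=267914296, a(41)=433494437.

Final answer: 433494437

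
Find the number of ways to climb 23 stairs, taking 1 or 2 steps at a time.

Condition on the final move: it is a 1-step (f(n-1) ways to get there) or a 2-step (f(n-2) ways), so f(n) = f(n-1) + f(n-2), with f(1)=1, f(2)=2.
Iterating the recurrence: f(1)=1, f(2)=2, f(3)=3, f(4)=5, f(5)=8, f(6)=13, f(7)=21, f(8)=34, f(9)=55, f(10)=89, f(11)=144, f(12)=233, f(13)=377, f(14)=610, f(15)=987, f(16)=1597, f(17)=2584, f(18)=4181, f(19)=6765, f(20)=10946, f(21)=17711, f(22)=28657, f(23)=46368.

Final answer: 46368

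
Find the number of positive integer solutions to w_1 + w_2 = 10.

Substitute w'_i = w_i - 1 (so w'_i >= 0). Then sum w'_i = 10 - 2 = 8.
Stars and bars: C(8+2-1, 2-1) = C(9,1).

Final answer: C(9,1) = 9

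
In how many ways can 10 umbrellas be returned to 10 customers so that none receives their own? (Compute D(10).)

Use the recurrence D(n) = (n-1)(D(n-1) + D(n-2)) with D(0)=1, D(1)=0.
D(2) = 1 x (0 + 1) = 1
D(3) = 2 x (1 + 0) = 2
D(4) = 3 x (2 + 1) = 9
D(5) = 4 x (9 + 2) = 44
D(6) = 5 x (44 + 9) = 265
D(7) = 6 x (265 + 44) = 1854
D(8) = 7 x (1854 + 265) = 14833
D(9) = 8 x (14833 + 1854) = 133496
D(10) = 9 x (D(9) + D(8)) = 9 x (133496 + 14833)

Final answer: D(10) = 1334961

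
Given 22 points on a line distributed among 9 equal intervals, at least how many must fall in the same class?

By pigeonhole with 22 objects and 9 categories: ceiling(22/9).

Final answer: 3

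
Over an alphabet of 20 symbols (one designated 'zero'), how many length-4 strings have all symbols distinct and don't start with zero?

First digit: 19 (nonzero). Second: 19 (not first). Third: 18, etc.
Total: 19 x 19 x 18 x 17.

Final answer: 110466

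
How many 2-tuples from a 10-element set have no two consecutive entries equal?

Let g(n) count such strings. g(1) = 10, and each valid string of length n-1 extends in 9 ways (any symbol but the last), so g(n) = 9 g(n-1).
Total: g(2) = 10 x 9^1.

Final answer: 10 x 9^{1} = 90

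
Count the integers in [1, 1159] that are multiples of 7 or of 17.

Multiples of 7: 165. Multiples of 17: 68. Of both (lcm=119): 9.
By inclusion-exclusion: 165 + 68 - 9.

Final answer: 224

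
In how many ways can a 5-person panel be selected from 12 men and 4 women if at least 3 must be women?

Sum over valid woman counts:
C(4,3)C(12,2) = 264
C(4,4)C(12,1) = 12
Total: 264 + 12.

Final answer: 276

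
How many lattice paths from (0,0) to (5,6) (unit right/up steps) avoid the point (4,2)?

Total paths to (5,6): C(11,6) = 462.
Paths through (4,2): C(6,2) x C(5,4) = 75.
Avoiding (4,2): 462 - 75.

Final answer: 387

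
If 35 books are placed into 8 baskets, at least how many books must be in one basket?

By the pigeonhole principle: ceiling(35/8).

Final answer: 5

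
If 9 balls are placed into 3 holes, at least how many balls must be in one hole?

By the pigeonhole principle: ceiling(9/3).

Final answer: 3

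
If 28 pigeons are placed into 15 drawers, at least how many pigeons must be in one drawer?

By the pigeonhole principle: ceiling(28/15).

Final answer: 2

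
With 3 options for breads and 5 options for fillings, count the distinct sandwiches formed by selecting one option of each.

By the multiplication principle: 3 x 5.

Final answer: 15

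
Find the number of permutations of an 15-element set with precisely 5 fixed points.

Choose which 5 elements are fixed: C(15,5) = 3003.
Derange the remaining 10 using D(j) = (j-1)(D(j-1) + D(j-2)), D(0)=1, D(1)=0: D(2)=1, D(3)=2, D(4)=9, D(5)=44, D(6)=265, D(7)=1854, D(8)=14833, D(9)=133496, D(10)=1334961.
Total: 3003 x 1334961.

Final answer: C(15,5) D(10) = 4008887883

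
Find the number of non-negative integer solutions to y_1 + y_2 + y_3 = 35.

Stars and bars with 35 stars and 2 bars:
C(35+3-1, 3-1) = C(37,2).

Final answer: C(37,2) = 666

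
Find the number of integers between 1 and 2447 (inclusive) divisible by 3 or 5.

Multiples of 3: 815. Multiples of 5: 489. Of both (lcm=15): 163.
By inclusion-exclusion: 815 + 489 - 163.

Final answer: 1141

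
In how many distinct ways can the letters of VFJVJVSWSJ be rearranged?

Letters (F:1, J:3, S:2, V:3, W:1). Total letters: 10.
Permutations = 10!/(3! x 3! x 2!).

Final answer: 50400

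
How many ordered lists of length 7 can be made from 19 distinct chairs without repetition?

P(19,7) = 19!/(19-7)! = 19!/12!.

Final answer: P(19,7) = 253955520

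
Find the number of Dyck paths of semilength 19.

Total monotonic paths to (19,19): C(38,19) = 35345263800.
Paths that cross above y=x (reflection bijection): C(38,20) = 33578000610.
Valid Dyck paths: 35345263800 - 33578000610.
(These counts are the Catalan numbers.)

Final answer: C_{19} = 1767263190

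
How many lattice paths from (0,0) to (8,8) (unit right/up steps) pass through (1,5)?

Paths (0,0)->(1,5): C(6,5) = 6.
Paths (1,5)->(8,8): C(10,3) = 120.
By multiplication principle: 6 x 120.

Final answer: 720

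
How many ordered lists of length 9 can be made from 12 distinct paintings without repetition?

P(12,9) = 12!/(12-9)! = 12!/3!.

Final answer: P(12,9) = 79833600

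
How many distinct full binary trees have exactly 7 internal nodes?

The structures are counted by the Catalan number C_n. Here n = 7.
C_n = C(2n,n) - C(2n,n+1), so C_{7} = C(14,7) - C(14,8) = 3432 - 3003.

Final answer: C_{7} = 429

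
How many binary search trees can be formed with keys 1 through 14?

This is a standard Catalan-number count: the answer is C_n. Here n = 14.
C_n = C(2n,n) - C(2n,n+1), so C_{14} = C(28,14) - C(28,15) = 40116600 - 37442160.

Final answer: C_{14} = 2674440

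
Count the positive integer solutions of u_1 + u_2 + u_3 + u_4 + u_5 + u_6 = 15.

Substitute u'_i = u_i - 1 (so u'_i >= 0). Then sum u'_i = 15 - 6 = 9.
Stars and bars: C(9+6-1, 6-1) = C(14,5).

Final answer: C(14,5) = 2002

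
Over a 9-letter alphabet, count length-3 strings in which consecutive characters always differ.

Let g(n) count such strings. g(1) = 9, and each valid string of length n-1 extends in 8 ways (any symbol but the last), so g(n) = 8 g(n-1).
Total: g(3) = 9 x 8^2.

Final answer: 9 x 8^{2} = 576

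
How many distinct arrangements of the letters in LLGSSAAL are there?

Letters (A:2, G:1, L:3, S:2). Total letters: 8.
Permutations = 8!/(3! x 2! x 2!).

Final answer: 1680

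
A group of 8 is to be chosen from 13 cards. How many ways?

C(13,8) = 13!/(8! x (13-8)!).

Final answer: C(13,8) = 1287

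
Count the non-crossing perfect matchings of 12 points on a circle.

This is counted by the nth Catalan number C_n. Here n = 12/2 = 6.
C_n = C(2n,n) - C(2n,n+1), so C_{6} = C(12,6) - C(12,7) = 924 - 792.

Final answer: C_{6} = 132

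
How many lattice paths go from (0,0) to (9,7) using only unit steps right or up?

Each path has 9 right steps and 7 up steps in some order (16 steps total).
Choose which 7 of the 16 steps are up: C(16,7).

Final answer: C(16,7) = 11440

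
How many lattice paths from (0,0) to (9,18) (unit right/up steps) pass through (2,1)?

Paths (0,0)->(2,1): C(3,1) = 3.
Paths (2,1)->(9,18): C(24,17) = 346104.
By multiplication principle: 3 x 346104.

Final answer: 1038312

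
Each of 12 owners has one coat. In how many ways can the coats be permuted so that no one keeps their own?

Derangements satisfy D(n) = (n-1)(D(n-1) + D(n-2)), starting from D(0)=1, D(1)=0.
D(2) = 1 x (0 + 1) = 1
D(3) = 2 x (1 + 0) = 2
D(4) = 3 x (2 + 1) = 9
D(5) = 4 x (9 + 2) = 44
D(6) = 5 x (44 + 9) = 265
D(7) = 6 x (265 + 44) = 1854
D(8) = 7 x (1854 + 265) = 14833
D(9) = 8 x (14833 + 1854) = 133496
D(10) = 9 x (133496 + 14833) = 1334961
D(11) = 10 x (1334961 + 133496) = 14684570
D(12) = 11 x (D(11) + D(10)) = 11 x (14684570 + 1334961)

Final answer: D(12) = 176214841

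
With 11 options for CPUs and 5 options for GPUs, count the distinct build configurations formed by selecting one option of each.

By the multiplication principle: 11 x 5.

Final answer: 55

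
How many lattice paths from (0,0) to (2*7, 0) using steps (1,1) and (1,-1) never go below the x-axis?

Total monotonic paths to (7,7): C(14,7) = 3432.
Paths that cross above y=x (reflection bijection): C(14,8) = 3003.
Valid Dyck paths: 3432 - 3003.
(This is the Catalan number C_{7}.)

Final answer: C_{7} = 429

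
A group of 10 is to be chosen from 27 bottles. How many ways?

C(27,10) = 27!/(10! x 17!).

Final answer: \binom{27}{10} = 8436285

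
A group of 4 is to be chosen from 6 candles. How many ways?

C(6,4) = 6!/(4! x (6-4)!).

Final answer: C(6,4) = 15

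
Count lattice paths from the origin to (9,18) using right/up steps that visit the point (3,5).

Paths (0,0)->(3,5): C(8,5) = 56.
Paths (3,5)->(9,18): C(19,13) = 27132.
By multiplication principle: 56 x 27132.

Final answer: 1519392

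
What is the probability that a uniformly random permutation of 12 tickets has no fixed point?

D(n) = (n-1)(D(n-1) + D(n-2)), D(0)=1, D(1)=0.
Building up: D(2)=1, D(3)=2, D(4)=9, D(5)=44, D(6)=265, D(7)=1854, D(8)=14833, D(9)=133496, D(10)=1334961, D(11)=14684570, D(12)=176214841.
Total arrangements: 12! = 479001600.
Probability = D(12)/12! = 16019531/43545600.

Final answer: D(12)/12! = 176214841/479001600 = 0.367879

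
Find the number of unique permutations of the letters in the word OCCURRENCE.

Letters (C:3, E:2, N:1, O:1, R:2, U:1). Total letters: 10.
Permutations = 10!/(3! x 2! x 2!).

Final answer: 151200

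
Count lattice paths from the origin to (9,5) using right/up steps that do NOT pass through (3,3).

Total paths to (9,5): C(14,5) = 2002.
Paths through (3,3): C(6,3) x C(8,2) = 560.
Avoiding (3,3): 2002 - 560.

Final answer: 1442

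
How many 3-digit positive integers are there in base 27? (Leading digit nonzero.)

These are the integers in [27^2, 27^3), so the count is 27^3 - 27^2 = 26 x 27^2.

Final answer: 18954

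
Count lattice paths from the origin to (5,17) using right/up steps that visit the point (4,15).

Paths (0,0)->(4,15): C(19,15) = 3876.
Paths (4,15)->(5,17): C(3,2) = 3.
By multiplication principle: 3876 x 3.

Final answer: 11628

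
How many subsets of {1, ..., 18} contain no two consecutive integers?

Let a(n) count such subsets of {1, ..., n}. Either n is excluded (a(n-1) ways) or n is included, forcing n-1 out (a(n-2) ways), so a(n) = a(n-1) + a(n-2) with a(1)=2, a(2)=3.
Computing successive values: a(1)=2, a(2)=3, a(3)=5, a(4)=8, a(5)=13, a(6)=21, a(7)=34, a(8)=55, a(9)=89, a(10)=144, a(11)=233, a(12)=377, a(13)=610, a(14)=987, a(15)=1597, a(16)=2584, a(17)=4181, a(18)=6765.

Final answer: 6765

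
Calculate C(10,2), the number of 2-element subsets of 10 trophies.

C(10,2) = 10!/(2! x (10-2)!).

Final answer: C(10,2) = 45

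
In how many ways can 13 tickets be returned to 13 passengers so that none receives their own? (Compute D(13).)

Derangements satisfy D(n) = (n-1)(D(n-1) + D(n-2)), starting from D(0)=1, D(1)=0.
D(2) = 1 x (0 + 1) = 1
D(3) = 2 x (1 + 0) = 2
D(4) = 3 x (2 + 1) = 9
D(5) = 4 x (9 + 2) = 44
D(6) = 5 x (44 + 9) = 265
D(7) = 6 x (265 + 44) = 1854
D(8) = 7 x (1854 + 265) = 14833
D(9) = 8 x (14833 + 1854) = 133496
D(10) = 9 x (133496 + 14833) = 1334961
D(11) = 10 x (1334961 + 133496) = 14684570
D(12) = 11 x (14684570 + 1334961) = 176214841
D(13) = 12 x (D(12) + D(11)) = 12 x (176214841 + 14684570)

Final answer: D(13) = 2290792932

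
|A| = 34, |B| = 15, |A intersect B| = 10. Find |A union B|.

|A union B| = |A| + |B| - |A intersect B| = 34 + 15 - 10.

Final answer: 39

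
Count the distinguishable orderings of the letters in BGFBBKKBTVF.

Letters (B:4, F:2, G:1, K:2, T:1, V:1). Total letters: 11.
Permutations = 11!/(4! x 2! x 2!).

Final answer: 415800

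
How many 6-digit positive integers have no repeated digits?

First digit: 9 (not 0). Second: 9 (not first). Third: 8, etc.
Total: 9 x 9 x 8 x 7 x 6 x 5.

Final answer: 136080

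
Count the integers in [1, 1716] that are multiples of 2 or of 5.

Multiples of 2: 858. Multiples of 5: 343. Of both (lcm=10): 171.
By inclusion-exclusion: 858 + 343 - 171.

Final answer: 1030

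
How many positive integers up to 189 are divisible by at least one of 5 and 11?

Multiples of 5: 37. Multiples of 11: 17. Of both (lcm=55): 3.
By inclusion-exclusion: 37 + 17 - 3.

Final answer: 51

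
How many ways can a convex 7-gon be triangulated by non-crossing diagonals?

This is a standard Catalan-number count: the answer is C_n. Here n = 7 - 2 = 5.
Using C_0 = 1 and C_(k+1) = C_k x 2(2k+1)/(k+2), build up term by term: C_1=1, C_2=2, C_3=5, C_4=14, C_5=42.

Final answer: C_{5} = 42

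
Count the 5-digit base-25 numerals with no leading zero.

In base 25, the leading digit has 24 choices (1..24); each of the remaining 4 digits has 25 choices.
Total: 24 x 25^4.

Final answer: 9375000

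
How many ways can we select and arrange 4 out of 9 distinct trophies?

P(9,4) = 9!/(9-4)! = 9!/5!.

Final answer: P(9,4) = 3024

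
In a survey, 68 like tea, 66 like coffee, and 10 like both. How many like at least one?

|A union B| = |A| + |B| - |A intersect B| = 68 + 66 - 10.

Final answer: 124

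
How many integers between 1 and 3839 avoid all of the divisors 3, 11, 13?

|div by 3|=1279, |div by 11|=349, |div by 13|=295.
|div by 3&11|=116, |div by 3&13|=98, |div by 11&13|=26, |div by all|=8.
By inclusion-exclusion, divisible by at least one: 1279+349+295-116-98-26+8 = 1691.
Not divisible by any: 3839 - 1691.

Final answer: 2148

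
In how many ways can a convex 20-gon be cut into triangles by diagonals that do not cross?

This is a standard Catalan-number count: the answer is C_n. Here n = 20 - 2 = 18.
Using C_0 = 1 and C_(k+1) = C_k x 2(2k+1)/(k+2), build up term by term: C_1=1, C_2=2, C_3=5, C_4=14, C_5=42, C_6=132, C_7=429, C_8=1430, C_9=4862, C_10=16796, C_11=58786, C_12=208012, C_13=742900, C_14=2674440, C_15=9694845, C_16=35357670, C_17=129644790, C_18=477638700.

Final answer: C_{18} = 477638700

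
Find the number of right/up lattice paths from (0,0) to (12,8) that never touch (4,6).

Total paths to (12,8): C(20,8) = 125970.
Paths through (4,6): C(10,6) x C(10,2) = 9450.
Avoiding (4,6): 125970 - 9450.

Final answer: 116520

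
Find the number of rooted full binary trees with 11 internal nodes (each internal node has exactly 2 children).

This is counted by the nth Catalan number C_n. Here n = 11.
C_n = (2n)!/(n!(n+1)!), so C_{11} = 22!/(11! x 12!) = C(22,11)/12 = 705432/12.

Final answer: C_{11} = 58786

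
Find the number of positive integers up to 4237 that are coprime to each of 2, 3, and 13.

|div by 2|=2118, |div by 3|=1412, |div by 13|=325.
|div by 2&3|=706, |div by 2&13|=162, |div by 3&13|=108, |div by all|=54.
By inclusion-exclusion, divisible by at least one: 2118+1412+325-706-162-108+54 = 2933.
Not divisible by any: 4237 - 2933.

Final answer: 1304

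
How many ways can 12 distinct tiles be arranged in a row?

The number of ways to arrange 12 distinct objects is 12!.

Final answer: 12! = 479001600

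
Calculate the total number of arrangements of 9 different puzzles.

The number of ways to arrange 9 distinct objects is 9!.

Final answer: 9! = 362880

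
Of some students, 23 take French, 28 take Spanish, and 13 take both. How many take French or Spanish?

|A union B| = |A| + |B| - |A intersect B| = 23 + 28 - 13.

Final answer: 38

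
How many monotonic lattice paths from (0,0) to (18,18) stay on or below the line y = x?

Total monotonic paths to (18,18): C(36,18) = 9075135300.
By the reflection principle, paths that go above the diagonal number C(36,19) = 8597496600.
Valid Dyck paths: 9075135300 - 8597496600.
(This is the Catalan number C_{18}.)

Final answer: C_{18} = 477638700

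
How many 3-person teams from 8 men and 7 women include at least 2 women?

Sum over valid woman counts:
C(7,2)C(8,1) = 168
C(7,3)C(8,0) = 35
Total: 168 + 35.

Final answer: 203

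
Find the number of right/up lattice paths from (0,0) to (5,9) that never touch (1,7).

Total paths to (5,9): C(14,9) = 2002.
Paths through (1,7): C(8,7) x C(6,2) = 120.
Avoiding (1,7): 2002 - 120.

Final answer: 1882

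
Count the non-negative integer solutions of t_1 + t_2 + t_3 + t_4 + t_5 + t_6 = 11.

Stars and bars with 11 stars and 5 bars:
C(11+6-1, 6-1) = C(16,5).

Final answer: C(16,5) = 4368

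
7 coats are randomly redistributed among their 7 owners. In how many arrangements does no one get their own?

D(n) = (n-1)(D(n-1) + D(n-2)), D(0)=1, D(1)=0.
D(2) = 1 x (0 + 1) = 1
D(3) = 2 x (1 + 0) = 2
D(4) = 3 x (2 + 1) = 9
D(5) = 4 x (9 + 2) = 44
D(6) = 5 x (44 + 9) = 265
D(7) = 6 x (D(6) + D(5)) = 6 x (265 + 44)

Final answer: D(7) = 1854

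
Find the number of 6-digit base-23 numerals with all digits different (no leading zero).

First digit: 22 (nonzero). Second: 22 (not first). Third: 21, etc.
Total: 22 x 22 x 21 x 20 x 19 x 18.

Final answer: 69521760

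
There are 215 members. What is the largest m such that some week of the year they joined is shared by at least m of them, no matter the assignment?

There are 52 possible values for week of the year they joined. With 215 members and 52 categories, by pigeonhole: ceiling(215/52).

Final answer: 5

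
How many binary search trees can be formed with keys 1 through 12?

The structures are counted by the Catalan number C_n. Here n = 12.
Using C_0 = 1 and C_(k+1) = C_k x 2(2k+1)/(k+2), build up term by term: C_1=1, C_2=2, C_3=5, C_4=14, C_5=42, C_6=132, C_7=429, C_8=1430, C_9=4862, C_10=16796, C_11=58786, C_12=208012.

Final answer: C_{12} = 208012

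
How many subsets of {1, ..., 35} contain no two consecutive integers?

Condition on whether n belongs to the subset: if not, any valid subset of {1, ..., n-1} works (a(n-1)); if so, n-1 is excluded and the rest is a valid subset of {1, ..., n-2} (a(n-2)). Hence a(n) = a(n-1) + a(n-2), a(1)=2, a(2)=3.
Computing successive values: a(1)=2, a(2)=3, a(3)=5, a(4)=8, a(5)=13, a(6)=21, a(7)=34, a(8)=55, a(9)=89, a(10)=144, a(11)=233, a(12)=377, a(13)=610, a(14)=987, a(15)=1597, a(16)=2584, a(17)=4181, a(18)=6765, a(19)=10946, a(20)=17711, a(21)=28657, a(22)=46368, a(23)=75025, a(24)=121393, a(25)=196418, a(26)=317811, a(27)=514229, a(28)=832040, a(29)=1346269, a(30)=2178309, a(31)=3524578, a(32)=5702887, a(33)=9227465, a(34)=14930352, a(35)=24157817.

Final answer: 24157817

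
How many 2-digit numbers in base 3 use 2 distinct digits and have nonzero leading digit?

First digit: 2 (nonzero). Second: 2 (not first). Third: 1, etc.
Total: 2 x 2.

Final answer: 4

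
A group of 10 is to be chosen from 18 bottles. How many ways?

C(18,10) = 18!/(10! x 8!).

Final answer: \binom{18}{10} = 43758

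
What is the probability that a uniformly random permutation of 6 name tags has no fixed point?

Use the recurrence D(n) = (n-1)(D(n-1) + D(n-2)) with D(0)=1, D(1)=0.
Building up: D(2)=1, D(3)=2, D(4)=9, D(5)=44, D(6)=265.
Total arrangements: 6! = 720.
Probability = D(6)/6! = 53/144.

Final answer: D(6)/6! = 265/720 = 0.368056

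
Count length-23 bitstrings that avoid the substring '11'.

Let a(n) count valid strings. If the last bit is 0 the prefix is any valid string of length n-1; if it is 1 the string must end in 01 with a valid prefix of length n-2. So a(n) = a(n-1) + a(n-2), a(1)=2, a(2)=3.
Computing successive values: a(1)=2, a(2)=3, a(3)=5, a(4)=8, a(5)=13, a(6)=21, a(7)=34, a(8)=55, a(9)=89, a(10)=144, a(11)=233, a(12)=377, a(13)=610, a(14)=987, a(15)=1597, a(16)=2584, a(17)=4181, a(18)=6765, a(19)=10946, a(20)=17711, a(21)=28657, a(22)=46368, a(23)=75025.

Final answer: 75025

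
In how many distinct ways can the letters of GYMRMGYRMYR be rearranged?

Letters (G:2, M:3, R:3, Y:3). Total letters: 11.
Permutations = 11!/(3! x 3! x 3! x 2!).

Final answer: 92400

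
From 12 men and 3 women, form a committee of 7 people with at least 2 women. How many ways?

Sum over valid woman counts:
C(3,2)C(12,5) = 2376
C(3,3)C(12,4) = 495
Total: 2376 + 495.

Final answer: 2871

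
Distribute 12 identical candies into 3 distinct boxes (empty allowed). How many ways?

Stars and bars: C(n+k-1, k-1) = C(14,2).

Final answer: C(14,2) = 91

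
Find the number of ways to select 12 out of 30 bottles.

C(30,12) = 30!/(12! x 18!).

Final answer: \binom{30}{12} = 86493225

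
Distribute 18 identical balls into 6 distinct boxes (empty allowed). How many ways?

Stars and bars: C(n+k-1, k-1) = C(23,5).

Final answer: C(23,5) = 33649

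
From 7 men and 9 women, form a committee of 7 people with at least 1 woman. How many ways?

Sum over valid woman counts:
C(9,1)C(7,6) = 63
C(9,2)C(7,5) = 756
C(9,3)C(7,4) = 2940
C(9,4)C(7,3) = 4410
C(9,5)C(7,2) = 2646
C(9,6)C(7,1) = 588
C(9,7)C(7,0) = 36
Total: 63 + 756 + 2940 + 4410 + 2646 + 588 + 36.

Final answer: 11439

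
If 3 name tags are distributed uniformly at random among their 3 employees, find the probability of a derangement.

Derangements satisfy D(n) = (n-1)(D(n-1) + D(n-2)), starting from D(0)=1, D(1)=0.
Building up: D(2)=1, D(3)=2.
Total arrangements: 3! = 6.
Probability = D(3)/3! = 1/3.

Final answer: D(3)/3! = 2/6 = 0.333333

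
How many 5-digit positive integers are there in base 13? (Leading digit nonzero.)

These are the integers in [13^4, 13^5), so the count is 13^5 - 13^4 = 12 x 13^4.

Final answer: 342732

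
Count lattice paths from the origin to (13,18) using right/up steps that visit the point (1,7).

Paths (0,0)->(1,7): C(8,7) = 8.
Paths (1,7)->(13,18): C(23,11) = 1352078.
By multiplication principle: 8 x 1352078.

Final answer: 10816624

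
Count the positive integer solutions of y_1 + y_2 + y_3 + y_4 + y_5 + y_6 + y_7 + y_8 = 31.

Substitute y'_i = y_i - 1 (so y'_i >= 0). Then sum y'_i = 31 - 8 = 23.
Stars and bars: C(23+8-1, 8-1) = C(30,7).

Final answer: C(30,7) = 2035800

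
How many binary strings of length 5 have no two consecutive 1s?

Let a(n) count valid strings. If the last bit is 0 the prefix is any valid string of length n-1; if it is 1 the string must end in 01 with a valid prefix of length n-2. So a(n) = a(n-1) + a(n-2), a(1)=2, a(2)=3.
Computing successive values: a(1)=2, a(2)=3, a(3)=5, a(4)=8, a(5)=13.

Final answer: 13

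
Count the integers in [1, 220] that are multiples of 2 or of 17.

Multiples of 2: 110. Multiples of 17: 12. Of both (lcm=34): 6.
By inclusion-exclusion: 110 + 12 - 6.

Final answer: 116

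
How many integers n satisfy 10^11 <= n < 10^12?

These are the integers in [10^11, 10^12), so the count is 10^12 - 10^11 = 9 x 10^11.

Final answer: 900000000000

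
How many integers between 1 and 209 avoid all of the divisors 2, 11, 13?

|div by 2|=104, |div by 11|=19, |div by 13|=16.
|div by 2&11|=9, |div by 2&13|=8, |div by 11&13|=1, |div by all|=0.
By inclusion-exclusion, divisible by at least one: 104+19+16-9-8-1+0 = 121.
Not divisible by any: 209 - 121.

Final answer: 88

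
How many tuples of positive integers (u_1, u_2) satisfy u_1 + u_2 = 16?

Substitute u'_i = u_i - 1 (so u'_i >= 0). Then sum u'_i = 16 - 2 = 14.
Stars and bars: C(14+2-1, 2-1) = C(15,1).

Final answer: C(15,1) = 15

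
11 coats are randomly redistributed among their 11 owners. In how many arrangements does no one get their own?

D(n) = (n-1)(D(n-1) + D(n-2)), D(0)=1, D(1)=0.
D(2) = 1 x (0 + 1) = 1
D(3) = 2 x (1 + 0) = 2
D(4) = 3 x (2 + 1) = 9
D(5) = 4 x (9 + 2) = 44
D(6) = 5 x (44 + 9) = 265
D(7) = 6 x (265 + 44) = 1854
D(8) = 7 x (1854 + 265) = 14833
D(9) = 8 x (14833 + 1854) = 133496
D(10) = 9 x (133496 + 14833) = 1334961
D(11) = 10 x (D(10) + D(9)) = 10 x (1334961 + 133496)

Final answer: D(11) = 14684570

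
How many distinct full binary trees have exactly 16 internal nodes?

This is counted by the nth Catalan number C_n. Here n = 16.
C_n = (2n)!/(n!(n+1)!), so C_{16} = 32!/(16! x 17!) = C(32,16)/17 = 601080390/17.

Final answer: C_{16} = 35357670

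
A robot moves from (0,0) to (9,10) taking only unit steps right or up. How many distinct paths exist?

Each path has 9 right steps and 10 up steps in some order (19 steps total).
Choose which 10 of the 19 steps are up: C(19,10).

Final answer: C(19,10) = 92378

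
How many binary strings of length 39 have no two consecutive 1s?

Classify by the final bit: ...0 gives a(n-1) strings, ...01 gives a(n-2) strings. Thus a(n) = a(n-1) + a(n-2) with a(1)=2, a(2)=3.
Iterating the recurrence: a(1)=2, a(2)=3, a(3)=5, a(4)=8, a(5)=13, a(6)=21, a(7)=34, a(8)=55, a(9)=89, a(10)=144, a(11)=233, a(12)=377, a(13)=610, a(14)=987, a(15)=1597, a(16)=2584, a(17)=4181, a(18)=6765, a(19)=10946, a(20)=17711, a(21)=28657, a(22)=46368, a(23)=75025, a(24)=121393, a(25)=196418, a(26)=317811, a(27)=514229, a(28)=832040, a(29)=1346269, a(30)=2178309, a(31)=3524578, a(32)=5702887, a(33)=9227465, a(34)=14930352, a(35)=24157817, a(36)=39088169, a(37)=63245986, a(38)=102334155, a(39)=165580141.

Final answer: 165580141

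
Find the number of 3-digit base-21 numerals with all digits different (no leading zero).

The leading digit has 20 choices (anything but zero); the next has 20 (anything but the first), then 19, and so on, one fewer each time.
Total: 20 x 20 x 19.

Final answer: 7600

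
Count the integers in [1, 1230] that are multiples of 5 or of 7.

Multiples of 5: 246. Multiples of 7: 175. Of both (lcm=35): 35.
By inclusion-exclusion: 246 + 175 - 35.

Final answer: 386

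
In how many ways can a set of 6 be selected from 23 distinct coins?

C(23,6) = 23!/(6! x (23-6)!).

Final answer: C(23,6) = 100947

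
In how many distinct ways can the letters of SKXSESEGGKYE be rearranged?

Letters (E:3, G:2, K:2, S:3, X:1, Y:1). Total letters: 12.
Permutations = 12!/(3! x 3! x 2! x 2!).

Final answer: 3326400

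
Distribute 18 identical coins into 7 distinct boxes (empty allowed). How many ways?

Stars and bars: C(n+k-1, k-1) = C(24,6).

Final answer: C(24,6) = 134596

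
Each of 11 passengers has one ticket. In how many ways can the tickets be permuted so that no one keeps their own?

Use the recurrence D(n) = (n-1)(D(n-1) + D(n-2)) with D(0)=1, D(1)=0.
D(2) = 1 x (0 + 1) = 1
D(3) = 2 x (1 + 0) = 2
D(4) = 3 x (2 + 1) = 9
D(5) = 4 x (9 + 2) = 44
D(6) = 5 x (44 + 9) = 265
D(7) = 6 x (265 + 44) = 1854
D(8) = 7 x (1854 + 265) = 14833
D(9) = 8 x (14833 + 1854) = 133496
D(10) = 9 x (133496 + 14833) = 1334961
D(11) = 10 x (D(10) + D(9)) = 10 x (1334961 + 133496)

Final answer: D(11) = 14684570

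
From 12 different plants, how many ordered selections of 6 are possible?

P(12,6) = 12!/(12-6)! = 12!/6!.

Final answer: P(12,6) = 665280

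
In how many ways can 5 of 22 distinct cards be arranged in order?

P(22,5) = 22!/(22-5)! = 22!/17!.

Final answer: P(22,5) = 3160080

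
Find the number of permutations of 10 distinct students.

The number of ways to arrange 10 distinct objects is 10!.

Final answer: 10! = 3628800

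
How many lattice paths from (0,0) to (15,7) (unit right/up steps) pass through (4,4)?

Paths (0,0)->(4,4): C(8,4) = 70.
Paths (4,4)->(15,7): C(14,3) = 364.
By multiplication principle: 70 x 364.

Final answer: 25480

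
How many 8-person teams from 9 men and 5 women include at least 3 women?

Sum over valid woman counts:
C(5,3)C(9,5) = 1260
C(5,4)C(9,4) = 630
C(5,5)C(9,3) = 84
Total: 1260 + 630 + 84.

Final answer: 1974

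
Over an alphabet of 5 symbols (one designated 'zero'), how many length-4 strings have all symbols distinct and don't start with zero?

First digit: 4 (nonzero). Second: 4 (not first). Third: 3, etc.
Total: 4 x 4 x 3 x 2.

Final answer: 96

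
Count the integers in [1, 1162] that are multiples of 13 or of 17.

Multiples of 13: 89. Multiples of 17: 68. Of both (lcm=221): 5.
By inclusion-exclusion: 89 + 68 - 5.

Final answer: 152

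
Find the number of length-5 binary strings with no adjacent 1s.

Classify by the final bit: ...0 gives a(n-1) strings, ...01 gives a(n-2) strings. Thus a(n) = a(n-1) + a(n-2) with a(1)=2, a(2)=3.
Computing successive values: a(1)=2, a(2)=3, a(3)=5, a(4)=8, a(5)=13.

Final answer: 13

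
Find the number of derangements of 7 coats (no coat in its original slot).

Use the recurrence D(n) = (n-1)(D(n-1) + D(n-2)) with D(0)=1, D(1)=0.
D(2) = 1 x (0 + 1) = 1
D(3) = 2 x (1 + 0) = 2
D(4) = 3 x (2 + 1) = 9
D(5) = 4 x (9 + 2) = 44
D(6) = 5 x (44 + 9) = 265
D(7) = 6 x (D(6) + D(5)) = 6 x (265 + 44)

Final answer: D(7) = 1854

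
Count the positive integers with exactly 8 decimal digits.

The leading digit cannot be 0 (9 options); the other 7 digits can be anything (10 options each).
Total: 9 x 10^7.

Final answer: 90000000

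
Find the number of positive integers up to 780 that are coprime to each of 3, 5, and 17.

|div by 3|=260, |div by 5|=156, |div by 17|=45.
|div by 3&5|=52, |div by 3&17|=15, |div by 5&17|=9, |div by all|=3.
By inclusion-exclusion, divisible by at least one: 260+156+45-52-15-9+3 = 388.
Not divisible by any: 780 - 388.

Final answer: 392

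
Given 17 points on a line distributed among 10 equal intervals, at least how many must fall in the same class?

By pigeonhole with 17 objects and 10 categories: ceiling(17/10).

Final answer: 2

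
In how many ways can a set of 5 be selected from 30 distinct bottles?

C(30,5) = 30!/(5! x 25!).

Final answer: \binom{30}{5} = 142506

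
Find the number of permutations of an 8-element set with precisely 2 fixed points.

Choose which 2 elements are fixed: C(8,2) = 28.
Derange the remaining 6 using D(j) = (j-1)(D(j-1) + D(j-2)), D(0)=1, D(1)=0: D(2)=1, D(3)=2, D(4)=9, D(5)=44, D(6)=265.
Total: 28 x 265.

Final answer: C(8,2) D(6) = 7420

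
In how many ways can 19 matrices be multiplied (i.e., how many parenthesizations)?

This is a standard Catalan-number count: the answer is C_n. Here n = 19 - 1 = 18.
Using C_0 = 1 and C_(k+1) = C_k x 2(2k+1)/(k+2), build up term by term: C_1=1, C_2=2, C_3=5, C_4=14, C_5=42, C_6=132, C_7=429, C_8=1430, C_9=4862, C_10=16796, C_11=58786, C_12=208012, C_13=742900, C_14=2674440, C_15=9694845, C_16=35357670, C_17=129644790, C_18=477638700.

Final answer: C_{18} = 477638700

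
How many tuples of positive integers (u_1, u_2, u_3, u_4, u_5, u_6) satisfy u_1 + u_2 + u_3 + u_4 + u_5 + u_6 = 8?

Substitute u'_i = u_i - 1 (so u'_i >= 0). Then sum u'_i = 8 - 6 = 2.
Stars and bars: C(2+6-1, 6-1) = C(7,5).

Final answer: C(7,5) = 21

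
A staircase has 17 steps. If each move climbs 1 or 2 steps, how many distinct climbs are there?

Condition on the final move: it is a 1-step (f(n-1) ways to get there) or a 2-step (f(n-2) ways), so f(n) = f(n-1) + f(n-2), with f(1)=1, f(2)=2.
Iterating the recurrence: f(1)=1, f(2)=2, f(3)=3, f(4)=5, f(5)=8, f(6)=13, f(7)=21, f(8)=34, f(9)=55, f(10)=89, f(11)=144, f(12)=233, f(13)=377, f(14)=610, f(15)=987, f(16)=1597, f(17)=2584.

Final answer: 2584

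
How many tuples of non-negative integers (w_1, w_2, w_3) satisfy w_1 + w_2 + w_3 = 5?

Stars and bars with 5 stars and 2 bars:
C(5+3-1, 3-1) = C(7,2).

Final answer: C(7,2) = 21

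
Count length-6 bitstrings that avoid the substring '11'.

Classify by the final bit: ...0 gives a(n-1) strings, ...01 gives a(n-2) strings. Thus a(n) = a(n-1) + a(n-2) with a(1)=2, a(2)=3.
Iterating the recurrence: a(1)=2, a(2)=3, a(3)=5, a(4)=8, a(5)=13, a(6)=21.

Final answer: 21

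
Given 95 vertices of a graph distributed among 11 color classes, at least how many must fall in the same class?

By pigeonhole with 95 objects and 11 categories: ceiling(95/11).

Final answer: 9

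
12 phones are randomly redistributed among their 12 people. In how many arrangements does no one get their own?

Derangements satisfy D(n) = (n-1)(D(n-1) + D(n-2)), starting from D(0)=1, D(1)=0.
D(2) = 1 x (0 + 1) = 1
D(3) = 2 x (1 + 0) = 2
D(4) = 3 x (2 + 1) = 9
D(5) = 4 x (9 + 2) = 44
D(6) = 5 x (44 + 9) = 265
D(7) = 6 x (265 + 44) = 1854
D(8) = 7 x (1854 + 265) = 14833
D(9) = 8 x (14833 + 1854) = 133496
D(10) = 9 x (133496 + 14833) = 1334961
D(11) = 10 x (1334961 + 133496) = 14684570
D(12) = 11 x (D(11) + D(10)) = 11 x (14684570 + 1334961)

Final answer: D(12) = 176214841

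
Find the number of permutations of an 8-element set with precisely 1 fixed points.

Choose which 1 elements are fixed: C(8,1) = 8.
Derange the remaining 7 using D(j) = (j-1)(D(j-1) + D(j-2)), D(0)=1, D(1)=0: D(2)=1, D(3)=2, D(4)=9, D(5)=44, D(6)=265, D(7)=1854.
Total: 8 x 1854.

Final answer: C(8,1) D(7) = 14832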